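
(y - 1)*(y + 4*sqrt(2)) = y^2 - y + 4*sqrt(2)*y - 4*sqrt(2)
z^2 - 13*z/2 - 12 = (z - 8)*(z + 3/2)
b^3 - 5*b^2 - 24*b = b*(b - 8)*(b + 3)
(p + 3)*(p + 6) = p^2 + 9*p + 18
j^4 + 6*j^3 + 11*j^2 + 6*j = j*(j + 1)*(j + 2)*(j + 3)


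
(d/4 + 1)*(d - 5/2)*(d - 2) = d^3/4 - d^2/8 - 13*d/4 + 5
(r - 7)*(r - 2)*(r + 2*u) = r^3 + 2*r^2*u - 9*r^2 - 18*r*u + 14*r + 28*u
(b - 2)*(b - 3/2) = b^2 - 7*b/2 + 3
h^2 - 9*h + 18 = (h - 6)*(h - 3)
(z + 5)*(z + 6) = z^2 + 11*z + 30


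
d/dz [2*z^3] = 6*z^2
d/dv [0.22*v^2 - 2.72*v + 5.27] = 0.44*v - 2.72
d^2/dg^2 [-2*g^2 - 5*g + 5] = -4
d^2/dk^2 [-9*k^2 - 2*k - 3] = -18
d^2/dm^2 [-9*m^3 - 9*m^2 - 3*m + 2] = -54*m - 18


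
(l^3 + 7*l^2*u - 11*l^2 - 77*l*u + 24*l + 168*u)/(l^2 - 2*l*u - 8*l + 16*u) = (-l^2 - 7*l*u + 3*l + 21*u)/(-l + 2*u)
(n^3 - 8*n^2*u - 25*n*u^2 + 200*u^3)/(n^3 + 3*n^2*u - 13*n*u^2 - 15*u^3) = (-n^2 + 13*n*u - 40*u^2)/(-n^2 + 2*n*u + 3*u^2)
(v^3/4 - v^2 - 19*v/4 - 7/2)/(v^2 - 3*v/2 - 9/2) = (-v^3 + 4*v^2 + 19*v + 14)/(2*(-2*v^2 + 3*v + 9))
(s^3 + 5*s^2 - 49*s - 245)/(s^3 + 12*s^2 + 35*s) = (s - 7)/s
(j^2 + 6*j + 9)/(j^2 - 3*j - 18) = (j + 3)/(j - 6)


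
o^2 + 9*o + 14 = (o + 2)*(o + 7)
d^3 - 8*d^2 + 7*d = d*(d - 7)*(d - 1)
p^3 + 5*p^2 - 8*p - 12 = (p - 2)*(p + 1)*(p + 6)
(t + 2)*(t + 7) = t^2 + 9*t + 14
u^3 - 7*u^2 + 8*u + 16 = (u - 4)^2*(u + 1)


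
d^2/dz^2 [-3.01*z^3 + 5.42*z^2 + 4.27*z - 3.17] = 10.84 - 18.06*z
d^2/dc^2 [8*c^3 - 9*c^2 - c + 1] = 48*c - 18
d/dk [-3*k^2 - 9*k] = -6*k - 9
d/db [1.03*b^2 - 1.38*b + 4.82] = 2.06*b - 1.38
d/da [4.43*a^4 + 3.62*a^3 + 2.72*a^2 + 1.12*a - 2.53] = 17.72*a^3 + 10.86*a^2 + 5.44*a + 1.12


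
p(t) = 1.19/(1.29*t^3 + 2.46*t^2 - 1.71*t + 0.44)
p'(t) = 1.19*(-3.87*t^2 - 4.92*t + 1.71)/(1.29*t^3 + 2.46*t^2 - 1.71*t + 0.44)^2 = (-4.6053*t^2 - 5.8548*t + 2.0349)/(1.29*t^3 + 2.46*t^2 - 1.71*t + 0.44)^2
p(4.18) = 0.01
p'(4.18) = -0.01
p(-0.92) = 0.39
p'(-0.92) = 0.37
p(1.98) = 0.07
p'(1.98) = -0.10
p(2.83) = 0.03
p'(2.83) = -0.03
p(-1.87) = 0.31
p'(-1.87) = -0.22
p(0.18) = 5.42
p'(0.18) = 17.28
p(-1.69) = 0.29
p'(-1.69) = -0.07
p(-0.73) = 0.48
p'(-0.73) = 0.62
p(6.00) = 0.00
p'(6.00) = -0.00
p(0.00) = 2.70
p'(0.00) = 10.51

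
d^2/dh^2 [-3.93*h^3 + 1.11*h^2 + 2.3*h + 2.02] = 2.22 - 23.58*h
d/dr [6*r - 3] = 6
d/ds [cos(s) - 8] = -sin(s)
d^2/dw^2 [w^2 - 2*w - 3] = 2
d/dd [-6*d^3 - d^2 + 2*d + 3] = -18*d^2 - 2*d + 2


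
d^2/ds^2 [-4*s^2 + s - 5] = -8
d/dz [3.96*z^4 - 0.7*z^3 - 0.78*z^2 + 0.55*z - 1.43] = 15.84*z^3 - 2.1*z^2 - 1.56*z + 0.55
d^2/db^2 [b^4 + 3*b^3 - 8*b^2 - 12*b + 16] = 12*b^2 + 18*b - 16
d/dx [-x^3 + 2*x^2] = x*(4 - 3*x)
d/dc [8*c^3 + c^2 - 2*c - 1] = 24*c^2 + 2*c - 2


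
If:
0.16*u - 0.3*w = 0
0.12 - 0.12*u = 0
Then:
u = 1.00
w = 0.53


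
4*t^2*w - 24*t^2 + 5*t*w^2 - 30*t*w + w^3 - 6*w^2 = (t + w)*(4*t + w)*(w - 6)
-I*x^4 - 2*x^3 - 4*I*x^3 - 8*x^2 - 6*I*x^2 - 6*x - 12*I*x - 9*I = (x + 3)*(x - 3*I)*(x + I)*(-I*x - I)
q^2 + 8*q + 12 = (q + 2)*(q + 6)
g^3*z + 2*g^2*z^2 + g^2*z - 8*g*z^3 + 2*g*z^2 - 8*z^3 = (g - 2*z)*(g + 4*z)*(g*z + z)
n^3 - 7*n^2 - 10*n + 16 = (n - 8)*(n - 1)*(n + 2)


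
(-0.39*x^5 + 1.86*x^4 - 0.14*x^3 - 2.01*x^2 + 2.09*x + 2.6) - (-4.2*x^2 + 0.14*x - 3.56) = -0.39*x^5 + 1.86*x^4 - 0.14*x^3 + 2.19*x^2 + 1.95*x + 6.16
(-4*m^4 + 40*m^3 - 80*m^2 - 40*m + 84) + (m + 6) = -4*m^4 + 40*m^3 - 80*m^2 - 39*m + 90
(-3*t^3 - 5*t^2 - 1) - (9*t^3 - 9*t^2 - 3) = -12*t^3 + 4*t^2 + 2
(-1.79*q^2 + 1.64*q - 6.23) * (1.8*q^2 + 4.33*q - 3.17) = -3.222*q^4 - 4.7987*q^3 + 1.5615*q^2 - 32.1747*q + 19.7491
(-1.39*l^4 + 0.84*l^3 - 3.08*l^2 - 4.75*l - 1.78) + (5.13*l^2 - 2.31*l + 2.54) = -1.39*l^4 + 0.84*l^3 + 2.05*l^2 - 7.06*l + 0.76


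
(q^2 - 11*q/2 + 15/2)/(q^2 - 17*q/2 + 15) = (q - 3)/(q - 6)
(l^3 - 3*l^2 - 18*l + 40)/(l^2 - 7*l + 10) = l + 4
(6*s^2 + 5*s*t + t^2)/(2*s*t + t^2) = (3*s + t)/t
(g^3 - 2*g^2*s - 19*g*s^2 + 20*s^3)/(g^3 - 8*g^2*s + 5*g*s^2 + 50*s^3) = (-g^2 - 3*g*s + 4*s^2)/(-g^2 + 3*g*s + 10*s^2)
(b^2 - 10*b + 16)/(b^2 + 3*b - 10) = (b - 8)/(b + 5)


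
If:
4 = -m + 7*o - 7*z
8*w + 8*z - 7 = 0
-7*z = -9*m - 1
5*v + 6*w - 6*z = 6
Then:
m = 7*z/9 - 1/9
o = 10*z/9 + 5/9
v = 12*z/5 + 3/20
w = 7/8 - z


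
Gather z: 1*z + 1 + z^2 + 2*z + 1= z^2 + 3*z + 2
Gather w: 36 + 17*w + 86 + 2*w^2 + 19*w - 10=2*w^2 + 36*w + 112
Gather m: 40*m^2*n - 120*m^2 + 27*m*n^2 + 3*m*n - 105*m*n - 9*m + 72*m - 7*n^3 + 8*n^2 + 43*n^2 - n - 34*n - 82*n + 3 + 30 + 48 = m^2*(40*n - 120) + m*(27*n^2 - 102*n + 63) - 7*n^3 + 51*n^2 - 117*n + 81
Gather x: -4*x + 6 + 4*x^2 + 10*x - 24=4*x^2 + 6*x - 18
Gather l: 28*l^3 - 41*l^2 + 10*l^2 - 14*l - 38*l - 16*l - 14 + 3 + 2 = 28*l^3 - 31*l^2 - 68*l - 9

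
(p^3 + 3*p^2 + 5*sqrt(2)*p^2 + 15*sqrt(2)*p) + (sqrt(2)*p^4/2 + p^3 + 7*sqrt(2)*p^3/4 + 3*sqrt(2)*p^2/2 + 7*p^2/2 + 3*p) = sqrt(2)*p^4/2 + 2*p^3 + 7*sqrt(2)*p^3/4 + 13*p^2/2 + 13*sqrt(2)*p^2/2 + 3*p + 15*sqrt(2)*p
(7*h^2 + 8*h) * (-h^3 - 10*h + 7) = -7*h^5 - 8*h^4 - 70*h^3 - 31*h^2 + 56*h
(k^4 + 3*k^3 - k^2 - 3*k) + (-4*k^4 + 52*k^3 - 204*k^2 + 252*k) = -3*k^4 + 55*k^3 - 205*k^2 + 249*k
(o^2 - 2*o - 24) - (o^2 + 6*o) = -8*o - 24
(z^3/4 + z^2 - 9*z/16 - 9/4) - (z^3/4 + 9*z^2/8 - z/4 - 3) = -z^2/8 - 5*z/16 + 3/4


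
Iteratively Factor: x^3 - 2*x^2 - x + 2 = (x - 1)*(x^2 - x - 2) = (x - 2)*(x - 1)*(x + 1)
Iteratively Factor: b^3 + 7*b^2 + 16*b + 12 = (b + 2)*(b^2 + 5*b + 6) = (b + 2)^2*(b + 3)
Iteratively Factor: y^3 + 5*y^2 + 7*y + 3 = (y + 1)*(y^2 + 4*y + 3) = (y + 1)^2*(y + 3)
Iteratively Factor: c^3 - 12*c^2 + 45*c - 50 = (c - 5)*(c^2 - 7*c + 10) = (c - 5)*(c - 2)*(c - 5)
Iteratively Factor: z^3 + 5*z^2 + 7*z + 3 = (z + 3)*(z^2 + 2*z + 1) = (z + 1)*(z + 3)*(z + 1)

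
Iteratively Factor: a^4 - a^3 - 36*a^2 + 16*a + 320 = (a + 4)*(a^3 - 5*a^2 - 16*a + 80) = (a + 4)^2*(a^2 - 9*a + 20) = (a - 4)*(a + 4)^2*(a - 5)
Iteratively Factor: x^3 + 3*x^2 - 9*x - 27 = (x + 3)*(x^2 - 9) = (x + 3)^2*(x - 3)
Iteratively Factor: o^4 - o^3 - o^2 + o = (o - 1)*(o^3 - o) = (o - 1)*(o + 1)*(o^2 - o) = (o - 1)^2*(o + 1)*(o)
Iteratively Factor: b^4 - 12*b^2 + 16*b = (b - 2)*(b^3 + 2*b^2 - 8*b) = (b - 2)^2*(b^2 + 4*b) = b*(b - 2)^2*(b + 4)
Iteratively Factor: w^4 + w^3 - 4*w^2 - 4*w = (w)*(w^3 + w^2 - 4*w - 4) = w*(w + 2)*(w^2 - w - 2) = w*(w - 2)*(w + 2)*(w + 1)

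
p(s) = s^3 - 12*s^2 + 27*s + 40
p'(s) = 3*s^2 - 24*s + 27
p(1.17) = 56.76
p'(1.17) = 3.03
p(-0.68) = 15.78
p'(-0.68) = 44.71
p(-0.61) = 18.84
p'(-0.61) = 42.76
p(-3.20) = -202.05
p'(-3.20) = 134.52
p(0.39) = 48.76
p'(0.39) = 18.10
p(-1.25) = -14.45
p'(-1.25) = 61.69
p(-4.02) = -327.43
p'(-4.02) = 171.96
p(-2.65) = -134.43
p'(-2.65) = 111.67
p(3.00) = 40.00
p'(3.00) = -18.00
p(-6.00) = -770.00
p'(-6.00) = 279.00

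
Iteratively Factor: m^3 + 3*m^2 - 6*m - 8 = (m - 2)*(m^2 + 5*m + 4) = (m - 2)*(m + 4)*(m + 1)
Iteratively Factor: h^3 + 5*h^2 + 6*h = (h)*(h^2 + 5*h + 6) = h*(h + 2)*(h + 3)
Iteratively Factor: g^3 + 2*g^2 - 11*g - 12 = (g + 1)*(g^2 + g - 12) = (g - 3)*(g + 1)*(g + 4)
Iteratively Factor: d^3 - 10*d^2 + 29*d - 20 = (d - 4)*(d^2 - 6*d + 5) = (d - 5)*(d - 4)*(d - 1)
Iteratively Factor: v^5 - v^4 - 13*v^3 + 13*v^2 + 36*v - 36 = (v - 3)*(v^4 + 2*v^3 - 7*v^2 - 8*v + 12) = (v - 3)*(v - 2)*(v^3 + 4*v^2 + v - 6) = (v - 3)*(v - 2)*(v - 1)*(v^2 + 5*v + 6) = (v - 3)*(v - 2)*(v - 1)*(v + 3)*(v + 2)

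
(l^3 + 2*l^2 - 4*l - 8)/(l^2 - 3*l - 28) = (-l^3 - 2*l^2 + 4*l + 8)/(-l^2 + 3*l + 28)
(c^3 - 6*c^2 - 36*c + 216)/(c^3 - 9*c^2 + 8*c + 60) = (c^2 - 36)/(c^2 - 3*c - 10)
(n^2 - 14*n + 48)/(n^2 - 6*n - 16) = (n - 6)/(n + 2)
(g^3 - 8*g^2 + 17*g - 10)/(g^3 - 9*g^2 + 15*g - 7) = (g^2 - 7*g + 10)/(g^2 - 8*g + 7)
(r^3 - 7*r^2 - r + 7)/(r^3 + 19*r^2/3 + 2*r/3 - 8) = 3*(r^2 - 6*r - 7)/(3*r^2 + 22*r + 24)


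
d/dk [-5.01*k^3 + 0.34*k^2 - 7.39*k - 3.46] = -15.03*k^2 + 0.68*k - 7.39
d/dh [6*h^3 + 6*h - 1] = 18*h^2 + 6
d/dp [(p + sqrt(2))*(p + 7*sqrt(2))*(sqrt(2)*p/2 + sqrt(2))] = 3*sqrt(2)*p^2/2 + 2*sqrt(2)*p + 16*p + 7*sqrt(2) + 16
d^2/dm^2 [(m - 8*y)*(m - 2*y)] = 2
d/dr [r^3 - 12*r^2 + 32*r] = 3*r^2 - 24*r + 32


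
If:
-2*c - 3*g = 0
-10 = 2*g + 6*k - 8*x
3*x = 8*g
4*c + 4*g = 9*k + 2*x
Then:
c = -135/218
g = 45/109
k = -110/327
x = 120/109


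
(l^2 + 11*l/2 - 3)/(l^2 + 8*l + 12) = (l - 1/2)/(l + 2)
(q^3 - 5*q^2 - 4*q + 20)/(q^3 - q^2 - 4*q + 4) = (q - 5)/(q - 1)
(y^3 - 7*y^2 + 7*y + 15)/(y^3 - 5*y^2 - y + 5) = (y - 3)/(y - 1)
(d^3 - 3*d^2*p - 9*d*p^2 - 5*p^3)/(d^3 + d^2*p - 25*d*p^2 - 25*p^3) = (d + p)/(d + 5*p)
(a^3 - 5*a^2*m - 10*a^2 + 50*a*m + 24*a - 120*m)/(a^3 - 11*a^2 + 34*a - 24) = (a - 5*m)/(a - 1)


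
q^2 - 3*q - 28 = (q - 7)*(q + 4)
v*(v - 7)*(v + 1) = v^3 - 6*v^2 - 7*v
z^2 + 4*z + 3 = (z + 1)*(z + 3)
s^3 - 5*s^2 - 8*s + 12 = (s - 6)*(s - 1)*(s + 2)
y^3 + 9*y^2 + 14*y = y*(y + 2)*(y + 7)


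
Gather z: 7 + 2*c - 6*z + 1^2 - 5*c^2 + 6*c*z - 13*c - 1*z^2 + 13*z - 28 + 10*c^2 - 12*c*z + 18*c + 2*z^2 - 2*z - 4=5*c^2 + 7*c + z^2 + z*(5 - 6*c) - 24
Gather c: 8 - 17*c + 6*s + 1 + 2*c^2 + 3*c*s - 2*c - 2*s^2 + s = 2*c^2 + c*(3*s - 19) - 2*s^2 + 7*s + 9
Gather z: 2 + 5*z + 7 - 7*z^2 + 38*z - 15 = -7*z^2 + 43*z - 6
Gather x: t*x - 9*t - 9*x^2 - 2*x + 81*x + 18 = -9*t - 9*x^2 + x*(t + 79) + 18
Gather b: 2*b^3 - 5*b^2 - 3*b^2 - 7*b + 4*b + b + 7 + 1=2*b^3 - 8*b^2 - 2*b + 8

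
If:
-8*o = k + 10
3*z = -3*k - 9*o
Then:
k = 6 - 8*z/5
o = z/5 - 2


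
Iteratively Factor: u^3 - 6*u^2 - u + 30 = (u + 2)*(u^2 - 8*u + 15) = (u - 3)*(u + 2)*(u - 5)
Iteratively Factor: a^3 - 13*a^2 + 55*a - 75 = (a - 5)*(a^2 - 8*a + 15) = (a - 5)*(a - 3)*(a - 5)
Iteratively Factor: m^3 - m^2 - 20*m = (m)*(m^2 - m - 20) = m*(m - 5)*(m + 4)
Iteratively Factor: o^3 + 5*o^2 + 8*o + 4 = (o + 1)*(o^2 + 4*o + 4) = (o + 1)*(o + 2)*(o + 2)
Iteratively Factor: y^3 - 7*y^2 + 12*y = (y)*(y^2 - 7*y + 12) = y*(y - 3)*(y - 4)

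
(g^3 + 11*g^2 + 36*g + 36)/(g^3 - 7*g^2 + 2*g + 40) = (g^2 + 9*g + 18)/(g^2 - 9*g + 20)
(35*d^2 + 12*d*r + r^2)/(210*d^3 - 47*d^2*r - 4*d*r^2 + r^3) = (5*d + r)/(30*d^2 - 11*d*r + r^2)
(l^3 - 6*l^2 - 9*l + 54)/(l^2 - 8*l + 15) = (l^2 - 3*l - 18)/(l - 5)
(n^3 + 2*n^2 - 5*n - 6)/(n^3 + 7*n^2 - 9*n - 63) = (n^2 - n - 2)/(n^2 + 4*n - 21)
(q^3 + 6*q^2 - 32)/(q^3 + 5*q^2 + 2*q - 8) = (q^2 + 2*q - 8)/(q^2 + q - 2)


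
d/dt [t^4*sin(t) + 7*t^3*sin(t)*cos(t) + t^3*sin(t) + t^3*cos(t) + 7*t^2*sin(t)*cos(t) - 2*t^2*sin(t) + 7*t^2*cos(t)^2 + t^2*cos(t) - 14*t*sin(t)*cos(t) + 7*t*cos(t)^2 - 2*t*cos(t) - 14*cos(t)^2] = t^4*cos(t) + 3*t^3*sin(t) + t^3*cos(t) + 7*t^3*cos(2*t) + 2*t^2*sin(t) + 7*t^2*sin(2*t)/2 + t^2*cos(t) + 7*t^2*cos(2*t) - 7*t*cos(2*t) + 2*sqrt(2)*t*cos(t + pi/4) + 7*t + 7*sin(2*t) - 2*cos(t) + 7*cos(2*t)/2 + 7/2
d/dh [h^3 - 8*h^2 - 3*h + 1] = 3*h^2 - 16*h - 3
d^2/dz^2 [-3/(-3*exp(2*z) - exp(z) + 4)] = 3*(2*(6*exp(z) + 1)^2*exp(z) - (12*exp(z) + 1)*(3*exp(2*z) + exp(z) - 4))*exp(z)/(3*exp(2*z) + exp(z) - 4)^3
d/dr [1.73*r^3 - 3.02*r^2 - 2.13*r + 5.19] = 5.19*r^2 - 6.04*r - 2.13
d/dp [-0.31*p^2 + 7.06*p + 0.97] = 7.06 - 0.62*p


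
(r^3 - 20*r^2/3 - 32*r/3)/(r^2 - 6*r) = (3*r^2 - 20*r - 32)/(3*(r - 6))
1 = 1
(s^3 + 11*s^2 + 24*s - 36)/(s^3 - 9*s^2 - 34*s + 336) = (s^2 + 5*s - 6)/(s^2 - 15*s + 56)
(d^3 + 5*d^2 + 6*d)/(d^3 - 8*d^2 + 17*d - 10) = d*(d^2 + 5*d + 6)/(d^3 - 8*d^2 + 17*d - 10)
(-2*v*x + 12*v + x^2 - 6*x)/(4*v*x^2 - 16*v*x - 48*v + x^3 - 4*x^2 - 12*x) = (-2*v + x)/(4*v*x + 8*v + x^2 + 2*x)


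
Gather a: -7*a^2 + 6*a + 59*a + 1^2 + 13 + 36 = -7*a^2 + 65*a + 50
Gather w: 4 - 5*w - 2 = 2 - 5*w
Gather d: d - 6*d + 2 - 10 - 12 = -5*d - 20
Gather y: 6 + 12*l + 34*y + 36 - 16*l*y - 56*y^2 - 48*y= 12*l - 56*y^2 + y*(-16*l - 14) + 42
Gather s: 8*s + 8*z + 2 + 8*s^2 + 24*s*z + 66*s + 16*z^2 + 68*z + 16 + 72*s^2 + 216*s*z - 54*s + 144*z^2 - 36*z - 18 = 80*s^2 + s*(240*z + 20) + 160*z^2 + 40*z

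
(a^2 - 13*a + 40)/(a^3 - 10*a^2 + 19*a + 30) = (a - 8)/(a^2 - 5*a - 6)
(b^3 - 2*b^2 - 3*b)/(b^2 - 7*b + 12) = b*(b + 1)/(b - 4)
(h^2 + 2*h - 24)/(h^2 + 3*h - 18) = (h - 4)/(h - 3)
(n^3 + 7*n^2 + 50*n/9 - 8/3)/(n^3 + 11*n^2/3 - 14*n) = (9*n^2 + 9*n - 4)/(3*n*(3*n - 7))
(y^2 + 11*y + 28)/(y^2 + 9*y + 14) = (y + 4)/(y + 2)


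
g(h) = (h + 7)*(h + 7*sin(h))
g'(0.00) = 56.00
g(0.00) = 0.00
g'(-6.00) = 3.68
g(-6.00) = -4.04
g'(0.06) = 56.87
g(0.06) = 3.39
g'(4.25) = -25.89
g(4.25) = -22.67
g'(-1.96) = -16.78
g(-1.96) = -42.52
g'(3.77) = -50.56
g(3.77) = -3.72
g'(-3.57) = -19.07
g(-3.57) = -2.27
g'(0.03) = 56.46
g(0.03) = 1.69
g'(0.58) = 56.38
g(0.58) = 33.47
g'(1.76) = 5.86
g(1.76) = 75.64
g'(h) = h + (h + 7)*(7*cos(h) + 1) + 7*sin(h)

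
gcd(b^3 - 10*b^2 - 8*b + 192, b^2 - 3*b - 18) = b - 6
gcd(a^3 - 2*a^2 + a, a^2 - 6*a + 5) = a - 1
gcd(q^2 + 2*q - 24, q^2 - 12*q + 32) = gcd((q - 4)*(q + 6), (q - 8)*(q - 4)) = q - 4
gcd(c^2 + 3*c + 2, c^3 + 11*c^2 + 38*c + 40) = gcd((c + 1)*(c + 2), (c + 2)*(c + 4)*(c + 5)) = c + 2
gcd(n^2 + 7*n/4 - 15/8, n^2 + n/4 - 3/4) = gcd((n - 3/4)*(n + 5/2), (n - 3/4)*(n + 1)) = n - 3/4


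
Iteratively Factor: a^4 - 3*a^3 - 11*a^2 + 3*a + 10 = (a + 2)*(a^3 - 5*a^2 - a + 5) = (a + 1)*(a + 2)*(a^2 - 6*a + 5) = (a - 5)*(a + 1)*(a + 2)*(a - 1)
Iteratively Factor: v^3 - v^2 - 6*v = (v - 3)*(v^2 + 2*v) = v*(v - 3)*(v + 2)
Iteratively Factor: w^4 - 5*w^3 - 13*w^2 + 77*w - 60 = (w + 4)*(w^3 - 9*w^2 + 23*w - 15) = (w - 3)*(w + 4)*(w^2 - 6*w + 5) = (w - 5)*(w - 3)*(w + 4)*(w - 1)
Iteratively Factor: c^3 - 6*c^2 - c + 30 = (c - 5)*(c^2 - c - 6) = (c - 5)*(c - 3)*(c + 2)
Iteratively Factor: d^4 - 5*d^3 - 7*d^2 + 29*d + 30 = (d + 2)*(d^3 - 7*d^2 + 7*d + 15) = (d + 1)*(d + 2)*(d^2 - 8*d + 15) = (d - 3)*(d + 1)*(d + 2)*(d - 5)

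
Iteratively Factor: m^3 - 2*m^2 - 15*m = (m - 5)*(m^2 + 3*m) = (m - 5)*(m + 3)*(m)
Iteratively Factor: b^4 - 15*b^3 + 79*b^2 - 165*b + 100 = (b - 5)*(b^3 - 10*b^2 + 29*b - 20) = (b - 5)*(b - 4)*(b^2 - 6*b + 5) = (b - 5)^2*(b - 4)*(b - 1)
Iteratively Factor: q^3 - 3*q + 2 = (q - 1)*(q^2 + q - 2) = (q - 1)^2*(q + 2)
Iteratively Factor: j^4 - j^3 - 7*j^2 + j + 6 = (j - 3)*(j^3 + 2*j^2 - j - 2) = (j - 3)*(j - 1)*(j^2 + 3*j + 2) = (j - 3)*(j - 1)*(j + 2)*(j + 1)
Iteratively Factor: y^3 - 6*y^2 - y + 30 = (y + 2)*(y^2 - 8*y + 15) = (y - 5)*(y + 2)*(y - 3)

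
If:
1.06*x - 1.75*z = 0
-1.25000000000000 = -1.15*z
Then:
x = 1.79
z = 1.09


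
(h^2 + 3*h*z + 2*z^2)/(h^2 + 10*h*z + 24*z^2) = (h^2 + 3*h*z + 2*z^2)/(h^2 + 10*h*z + 24*z^2)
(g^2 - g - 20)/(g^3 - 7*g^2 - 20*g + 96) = (g - 5)/(g^2 - 11*g + 24)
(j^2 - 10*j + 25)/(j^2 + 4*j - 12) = (j^2 - 10*j + 25)/(j^2 + 4*j - 12)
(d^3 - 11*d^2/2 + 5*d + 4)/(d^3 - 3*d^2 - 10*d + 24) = (d + 1/2)/(d + 3)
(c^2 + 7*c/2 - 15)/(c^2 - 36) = (c - 5/2)/(c - 6)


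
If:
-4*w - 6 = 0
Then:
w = -3/2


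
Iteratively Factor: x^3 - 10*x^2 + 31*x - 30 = (x - 5)*(x^2 - 5*x + 6) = (x - 5)*(x - 2)*(x - 3)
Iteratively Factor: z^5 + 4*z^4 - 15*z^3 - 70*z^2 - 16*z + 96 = (z + 3)*(z^4 + z^3 - 18*z^2 - 16*z + 32) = (z - 4)*(z + 3)*(z^3 + 5*z^2 + 2*z - 8) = (z - 4)*(z + 3)*(z + 4)*(z^2 + z - 2) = (z - 4)*(z + 2)*(z + 3)*(z + 4)*(z - 1)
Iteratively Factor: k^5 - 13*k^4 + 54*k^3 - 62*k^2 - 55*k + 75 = (k - 5)*(k^4 - 8*k^3 + 14*k^2 + 8*k - 15) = (k - 5)*(k - 1)*(k^3 - 7*k^2 + 7*k + 15) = (k - 5)*(k - 1)*(k + 1)*(k^2 - 8*k + 15) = (k - 5)^2*(k - 1)*(k + 1)*(k - 3)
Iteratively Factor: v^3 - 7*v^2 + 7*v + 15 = (v + 1)*(v^2 - 8*v + 15) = (v - 5)*(v + 1)*(v - 3)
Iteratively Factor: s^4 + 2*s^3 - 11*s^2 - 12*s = (s + 4)*(s^3 - 2*s^2 - 3*s) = (s - 3)*(s + 4)*(s^2 + s) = (s - 3)*(s + 1)*(s + 4)*(s)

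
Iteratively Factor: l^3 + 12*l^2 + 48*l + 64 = (l + 4)*(l^2 + 8*l + 16) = (l + 4)^2*(l + 4)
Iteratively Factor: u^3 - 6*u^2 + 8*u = (u)*(u^2 - 6*u + 8) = u*(u - 2)*(u - 4)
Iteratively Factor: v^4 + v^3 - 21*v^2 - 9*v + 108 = (v - 3)*(v^3 + 4*v^2 - 9*v - 36) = (v - 3)*(v + 4)*(v^2 - 9) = (v - 3)*(v + 3)*(v + 4)*(v - 3)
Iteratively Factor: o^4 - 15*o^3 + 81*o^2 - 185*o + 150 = (o - 3)*(o^3 - 12*o^2 + 45*o - 50) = (o - 5)*(o - 3)*(o^2 - 7*o + 10) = (o - 5)*(o - 3)*(o - 2)*(o - 5)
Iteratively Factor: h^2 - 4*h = (h - 4)*(h)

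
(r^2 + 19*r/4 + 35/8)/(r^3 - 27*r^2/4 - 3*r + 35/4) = (r + 7/2)/(r^2 - 8*r + 7)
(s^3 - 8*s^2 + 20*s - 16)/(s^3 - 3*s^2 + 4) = (s - 4)/(s + 1)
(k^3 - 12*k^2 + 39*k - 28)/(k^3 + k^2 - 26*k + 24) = (k - 7)/(k + 6)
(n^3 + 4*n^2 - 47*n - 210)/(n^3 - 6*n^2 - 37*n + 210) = (n + 5)/(n - 5)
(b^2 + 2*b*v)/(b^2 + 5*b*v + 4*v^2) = b*(b + 2*v)/(b^2 + 5*b*v + 4*v^2)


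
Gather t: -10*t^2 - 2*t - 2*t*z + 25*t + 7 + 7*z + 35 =-10*t^2 + t*(23 - 2*z) + 7*z + 42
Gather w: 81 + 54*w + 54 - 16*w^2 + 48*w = -16*w^2 + 102*w + 135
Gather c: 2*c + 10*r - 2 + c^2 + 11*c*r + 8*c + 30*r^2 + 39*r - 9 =c^2 + c*(11*r + 10) + 30*r^2 + 49*r - 11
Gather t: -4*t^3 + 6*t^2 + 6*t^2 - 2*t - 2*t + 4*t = -4*t^3 + 12*t^2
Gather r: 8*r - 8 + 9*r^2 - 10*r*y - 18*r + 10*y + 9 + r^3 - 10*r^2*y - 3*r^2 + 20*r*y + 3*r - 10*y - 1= r^3 + r^2*(6 - 10*y) + r*(10*y - 7)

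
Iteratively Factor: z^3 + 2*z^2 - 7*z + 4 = (z - 1)*(z^2 + 3*z - 4) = (z - 1)^2*(z + 4)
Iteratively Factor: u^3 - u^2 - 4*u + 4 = (u - 1)*(u^2 - 4) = (u - 2)*(u - 1)*(u + 2)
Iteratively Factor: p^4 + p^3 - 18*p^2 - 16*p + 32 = (p - 4)*(p^3 + 5*p^2 + 2*p - 8) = (p - 4)*(p - 1)*(p^2 + 6*p + 8) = (p - 4)*(p - 1)*(p + 4)*(p + 2)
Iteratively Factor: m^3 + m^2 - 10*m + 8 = (m - 2)*(m^2 + 3*m - 4) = (m - 2)*(m + 4)*(m - 1)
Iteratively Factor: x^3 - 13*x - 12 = (x + 3)*(x^2 - 3*x - 4) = (x - 4)*(x + 3)*(x + 1)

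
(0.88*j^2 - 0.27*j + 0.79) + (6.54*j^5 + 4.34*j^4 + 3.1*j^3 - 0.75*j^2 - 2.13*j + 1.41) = 6.54*j^5 + 4.34*j^4 + 3.1*j^3 + 0.13*j^2 - 2.4*j + 2.2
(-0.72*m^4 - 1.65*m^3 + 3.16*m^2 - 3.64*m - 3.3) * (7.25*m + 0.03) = -5.22*m^5 - 11.9841*m^4 + 22.8605*m^3 - 26.2952*m^2 - 24.0342*m - 0.099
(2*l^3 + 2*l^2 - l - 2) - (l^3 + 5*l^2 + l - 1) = l^3 - 3*l^2 - 2*l - 1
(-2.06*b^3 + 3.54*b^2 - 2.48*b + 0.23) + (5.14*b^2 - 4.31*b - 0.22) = -2.06*b^3 + 8.68*b^2 - 6.79*b + 0.01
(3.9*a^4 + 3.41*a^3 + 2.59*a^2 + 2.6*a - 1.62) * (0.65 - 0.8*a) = -3.12*a^5 - 0.193*a^4 + 0.1445*a^3 - 0.3965*a^2 + 2.986*a - 1.053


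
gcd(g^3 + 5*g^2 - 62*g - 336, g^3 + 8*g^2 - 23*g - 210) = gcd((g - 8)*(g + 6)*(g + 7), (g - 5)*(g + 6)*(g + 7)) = g^2 + 13*g + 42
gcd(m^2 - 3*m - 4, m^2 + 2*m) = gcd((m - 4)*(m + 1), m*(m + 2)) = 1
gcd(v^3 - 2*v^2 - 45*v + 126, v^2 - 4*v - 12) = v - 6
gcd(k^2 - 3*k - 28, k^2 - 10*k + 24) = 1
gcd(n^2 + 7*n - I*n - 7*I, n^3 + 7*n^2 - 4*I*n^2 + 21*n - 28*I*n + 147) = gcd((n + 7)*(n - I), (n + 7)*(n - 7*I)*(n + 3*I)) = n + 7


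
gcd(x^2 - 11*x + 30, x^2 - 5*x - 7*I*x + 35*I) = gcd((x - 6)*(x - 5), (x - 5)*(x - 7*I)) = x - 5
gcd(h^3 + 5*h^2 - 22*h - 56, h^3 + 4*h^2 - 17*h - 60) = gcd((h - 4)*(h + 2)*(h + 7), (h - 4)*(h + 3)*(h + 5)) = h - 4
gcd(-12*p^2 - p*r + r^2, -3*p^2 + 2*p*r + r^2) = 3*p + r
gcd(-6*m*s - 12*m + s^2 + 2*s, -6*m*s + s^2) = -6*m + s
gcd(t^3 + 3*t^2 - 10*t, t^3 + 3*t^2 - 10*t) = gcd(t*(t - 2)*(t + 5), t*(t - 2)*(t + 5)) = t^3 + 3*t^2 - 10*t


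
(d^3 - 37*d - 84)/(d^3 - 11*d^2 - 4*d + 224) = (d + 3)/(d - 8)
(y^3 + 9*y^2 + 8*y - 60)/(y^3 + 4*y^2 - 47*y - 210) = (y - 2)/(y - 7)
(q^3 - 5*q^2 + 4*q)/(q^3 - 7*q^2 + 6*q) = (q - 4)/(q - 6)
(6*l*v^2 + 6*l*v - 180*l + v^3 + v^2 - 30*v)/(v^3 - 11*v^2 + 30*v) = (6*l*v + 36*l + v^2 + 6*v)/(v*(v - 6))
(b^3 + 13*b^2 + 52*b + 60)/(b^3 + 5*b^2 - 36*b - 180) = (b + 2)/(b - 6)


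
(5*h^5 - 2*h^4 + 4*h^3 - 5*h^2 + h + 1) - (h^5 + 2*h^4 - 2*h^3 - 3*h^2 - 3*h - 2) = 4*h^5 - 4*h^4 + 6*h^3 - 2*h^2 + 4*h + 3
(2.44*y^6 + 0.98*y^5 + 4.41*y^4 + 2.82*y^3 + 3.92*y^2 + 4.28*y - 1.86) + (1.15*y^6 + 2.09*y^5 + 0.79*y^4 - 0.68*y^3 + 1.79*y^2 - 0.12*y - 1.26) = 3.59*y^6 + 3.07*y^5 + 5.2*y^4 + 2.14*y^3 + 5.71*y^2 + 4.16*y - 3.12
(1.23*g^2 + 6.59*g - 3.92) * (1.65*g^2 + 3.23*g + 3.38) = 2.0295*g^4 + 14.8464*g^3 + 18.9751*g^2 + 9.6126*g - 13.2496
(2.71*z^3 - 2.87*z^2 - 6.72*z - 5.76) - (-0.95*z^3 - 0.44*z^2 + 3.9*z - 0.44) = 3.66*z^3 - 2.43*z^2 - 10.62*z - 5.32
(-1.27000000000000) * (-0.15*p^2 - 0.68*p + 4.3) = 0.1905*p^2 + 0.8636*p - 5.461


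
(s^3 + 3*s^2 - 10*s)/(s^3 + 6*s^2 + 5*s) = (s - 2)/(s + 1)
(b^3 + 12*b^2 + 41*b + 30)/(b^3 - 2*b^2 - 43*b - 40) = (b + 6)/(b - 8)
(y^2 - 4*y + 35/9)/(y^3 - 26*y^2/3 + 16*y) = (9*y^2 - 36*y + 35)/(3*y*(3*y^2 - 26*y + 48))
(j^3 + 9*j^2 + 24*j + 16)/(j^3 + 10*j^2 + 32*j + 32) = (j + 1)/(j + 2)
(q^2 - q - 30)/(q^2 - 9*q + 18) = (q + 5)/(q - 3)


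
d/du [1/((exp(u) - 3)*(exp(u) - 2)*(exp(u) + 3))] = (-(exp(u) - 3)*(exp(u) - 2) - (exp(u) - 3)*(exp(u) + 3) - (exp(u) - 2)*(exp(u) + 3))*exp(u)/((exp(u) - 3)^2*(exp(u) - 2)^2*(exp(u) + 3)^2)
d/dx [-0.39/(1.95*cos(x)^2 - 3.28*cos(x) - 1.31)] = (1.2792 - 1.521*cos(x))*sin(x)/(-1.95*cos(x)^2 + 3.28*cos(x) + 1.31)^2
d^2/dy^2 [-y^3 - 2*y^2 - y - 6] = -6*y - 4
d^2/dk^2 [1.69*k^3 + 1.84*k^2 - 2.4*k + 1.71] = 10.14*k + 3.68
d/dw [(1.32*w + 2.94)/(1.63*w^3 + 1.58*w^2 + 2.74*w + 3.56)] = (2.1516*w^3 + 2.0856*w^2 + 3.6168*w - (1.32*w + 2.94)*(4.89*w^2 + 3.16*w + 2.74) + 4.6992)/(1.63*w^3 + 1.58*w^2 + 2.74*w + 3.56)^2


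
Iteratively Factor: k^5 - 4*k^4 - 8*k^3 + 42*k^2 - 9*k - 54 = (k - 3)*(k^4 - k^3 - 11*k^2 + 9*k + 18) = (k - 3)*(k - 2)*(k^3 + k^2 - 9*k - 9) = (k - 3)*(k - 2)*(k + 1)*(k^2 - 9) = (k - 3)*(k - 2)*(k + 1)*(k + 3)*(k - 3)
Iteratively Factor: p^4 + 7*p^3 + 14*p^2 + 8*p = (p + 4)*(p^3 + 3*p^2 + 2*p) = (p + 1)*(p + 4)*(p^2 + 2*p) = p*(p + 1)*(p + 4)*(p + 2)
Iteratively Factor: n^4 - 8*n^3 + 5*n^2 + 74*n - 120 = (n - 4)*(n^3 - 4*n^2 - 11*n + 30) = (n - 4)*(n - 2)*(n^2 - 2*n - 15) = (n - 4)*(n - 2)*(n + 3)*(n - 5)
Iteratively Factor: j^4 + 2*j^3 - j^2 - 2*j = (j)*(j^3 + 2*j^2 - j - 2) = j*(j + 2)*(j^2 - 1) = j*(j - 1)*(j + 2)*(j + 1)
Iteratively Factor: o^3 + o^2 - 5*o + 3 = (o + 3)*(o^2 - 2*o + 1) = (o - 1)*(o + 3)*(o - 1)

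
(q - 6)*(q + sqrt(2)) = q^2 - 6*q + sqrt(2)*q - 6*sqrt(2)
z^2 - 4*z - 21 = (z - 7)*(z + 3)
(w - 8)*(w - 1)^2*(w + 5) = w^4 - 5*w^3 - 33*w^2 + 77*w - 40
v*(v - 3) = v^2 - 3*v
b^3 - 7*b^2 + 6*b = b*(b - 6)*(b - 1)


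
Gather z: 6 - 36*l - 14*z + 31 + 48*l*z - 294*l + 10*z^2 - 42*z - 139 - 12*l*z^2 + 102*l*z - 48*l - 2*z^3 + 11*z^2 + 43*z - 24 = -378*l - 2*z^3 + z^2*(21 - 12*l) + z*(150*l - 13) - 126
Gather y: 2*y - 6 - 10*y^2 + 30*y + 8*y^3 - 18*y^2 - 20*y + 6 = 8*y^3 - 28*y^2 + 12*y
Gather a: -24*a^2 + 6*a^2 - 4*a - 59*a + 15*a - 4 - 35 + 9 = -18*a^2 - 48*a - 30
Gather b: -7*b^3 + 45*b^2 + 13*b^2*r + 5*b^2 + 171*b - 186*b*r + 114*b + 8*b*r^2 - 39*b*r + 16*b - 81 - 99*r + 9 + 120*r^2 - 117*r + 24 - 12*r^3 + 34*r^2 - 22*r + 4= -7*b^3 + b^2*(13*r + 50) + b*(8*r^2 - 225*r + 301) - 12*r^3 + 154*r^2 - 238*r - 44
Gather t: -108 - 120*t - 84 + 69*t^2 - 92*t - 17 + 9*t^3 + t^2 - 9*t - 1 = 9*t^3 + 70*t^2 - 221*t - 210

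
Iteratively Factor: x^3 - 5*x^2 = (x - 5)*(x^2) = x*(x - 5)*(x)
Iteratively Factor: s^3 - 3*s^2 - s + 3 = (s - 3)*(s^2 - 1) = (s - 3)*(s + 1)*(s - 1)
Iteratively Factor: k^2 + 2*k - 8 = (k - 2)*(k + 4)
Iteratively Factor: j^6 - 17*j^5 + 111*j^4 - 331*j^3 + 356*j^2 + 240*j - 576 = (j - 3)*(j^5 - 14*j^4 + 69*j^3 - 124*j^2 - 16*j + 192) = (j - 3)*(j + 1)*(j^4 - 15*j^3 + 84*j^2 - 208*j + 192) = (j - 4)*(j - 3)*(j + 1)*(j^3 - 11*j^2 + 40*j - 48) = (j - 4)*(j - 3)^2*(j + 1)*(j^2 - 8*j + 16) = (j - 4)^2*(j - 3)^2*(j + 1)*(j - 4)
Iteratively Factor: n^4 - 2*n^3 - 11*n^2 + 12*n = (n + 3)*(n^3 - 5*n^2 + 4*n) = (n - 4)*(n + 3)*(n^2 - n) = (n - 4)*(n - 1)*(n + 3)*(n)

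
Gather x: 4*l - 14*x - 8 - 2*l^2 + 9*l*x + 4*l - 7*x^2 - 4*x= -2*l^2 + 8*l - 7*x^2 + x*(9*l - 18) - 8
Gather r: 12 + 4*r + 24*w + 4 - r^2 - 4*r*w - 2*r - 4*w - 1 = -r^2 + r*(2 - 4*w) + 20*w + 15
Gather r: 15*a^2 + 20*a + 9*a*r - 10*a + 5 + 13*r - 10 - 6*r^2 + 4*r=15*a^2 + 10*a - 6*r^2 + r*(9*a + 17) - 5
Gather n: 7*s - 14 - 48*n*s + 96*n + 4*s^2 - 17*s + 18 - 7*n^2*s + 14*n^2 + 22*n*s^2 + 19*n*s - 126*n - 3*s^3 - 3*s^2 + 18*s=n^2*(14 - 7*s) + n*(22*s^2 - 29*s - 30) - 3*s^3 + s^2 + 8*s + 4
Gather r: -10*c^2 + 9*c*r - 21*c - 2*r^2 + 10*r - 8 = -10*c^2 - 21*c - 2*r^2 + r*(9*c + 10) - 8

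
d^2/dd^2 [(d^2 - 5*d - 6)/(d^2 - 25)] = 2*(-5*d^3 + 57*d^2 - 375*d + 475)/(d^6 - 75*d^4 + 1875*d^2 - 15625)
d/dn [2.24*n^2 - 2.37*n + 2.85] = 4.48*n - 2.37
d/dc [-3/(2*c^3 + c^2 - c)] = 3*(6*c^2 + 2*c - 1)/(c^2*(2*c^2 + c - 1)^2)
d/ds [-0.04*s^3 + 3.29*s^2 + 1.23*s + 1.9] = -0.12*s^2 + 6.58*s + 1.23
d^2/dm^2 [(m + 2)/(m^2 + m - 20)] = 2*(-3*(m + 1)*(m^2 + m - 20) + (m + 2)*(2*m + 1)^2)/(m^2 + m - 20)^3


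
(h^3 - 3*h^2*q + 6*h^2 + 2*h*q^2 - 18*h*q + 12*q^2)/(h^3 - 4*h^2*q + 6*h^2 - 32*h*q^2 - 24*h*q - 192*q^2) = (-h^2 + 3*h*q - 2*q^2)/(-h^2 + 4*h*q + 32*q^2)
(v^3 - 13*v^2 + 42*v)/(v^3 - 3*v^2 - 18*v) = (v - 7)/(v + 3)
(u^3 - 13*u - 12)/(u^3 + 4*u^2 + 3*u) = (u - 4)/u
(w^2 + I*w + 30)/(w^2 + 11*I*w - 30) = (w - 5*I)/(w + 5*I)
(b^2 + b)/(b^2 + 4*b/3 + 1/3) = 3*b/(3*b + 1)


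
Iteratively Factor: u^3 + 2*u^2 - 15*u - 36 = (u + 3)*(u^2 - u - 12) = (u - 4)*(u + 3)*(u + 3)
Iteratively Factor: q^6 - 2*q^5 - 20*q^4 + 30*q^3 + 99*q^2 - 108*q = (q + 3)*(q^5 - 5*q^4 - 5*q^3 + 45*q^2 - 36*q) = (q - 4)*(q + 3)*(q^4 - q^3 - 9*q^2 + 9*q) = (q - 4)*(q - 3)*(q + 3)*(q^3 + 2*q^2 - 3*q) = (q - 4)*(q - 3)*(q - 1)*(q + 3)*(q^2 + 3*q) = (q - 4)*(q - 3)*(q - 1)*(q + 3)^2*(q)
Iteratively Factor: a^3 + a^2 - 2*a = (a + 2)*(a^2 - a) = a*(a + 2)*(a - 1)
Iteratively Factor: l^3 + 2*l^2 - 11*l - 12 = (l + 4)*(l^2 - 2*l - 3) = (l + 1)*(l + 4)*(l - 3)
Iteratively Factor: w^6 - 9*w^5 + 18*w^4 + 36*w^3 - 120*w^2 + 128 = (w + 2)*(w^5 - 11*w^4 + 40*w^3 - 44*w^2 - 32*w + 64) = (w - 2)*(w + 2)*(w^4 - 9*w^3 + 22*w^2 - 32) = (w - 4)*(w - 2)*(w + 2)*(w^3 - 5*w^2 + 2*w + 8) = (w - 4)^2*(w - 2)*(w + 2)*(w^2 - w - 2) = (w - 4)^2*(w - 2)^2*(w + 2)*(w + 1)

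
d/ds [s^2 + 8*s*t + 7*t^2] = 2*s + 8*t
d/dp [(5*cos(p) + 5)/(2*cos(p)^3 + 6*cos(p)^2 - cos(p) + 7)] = 5*(15*cos(p) + 6*cos(2*p) + cos(3*p) - 2)*sin(p)/(2*cos(p)^3 + 6*cos(p)^2 - cos(p) + 7)^2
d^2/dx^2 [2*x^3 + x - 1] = 12*x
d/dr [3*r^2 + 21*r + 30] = 6*r + 21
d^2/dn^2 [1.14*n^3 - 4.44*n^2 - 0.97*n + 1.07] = 6.84*n - 8.88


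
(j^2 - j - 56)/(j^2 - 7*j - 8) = (j + 7)/(j + 1)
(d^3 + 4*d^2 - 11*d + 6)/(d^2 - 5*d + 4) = (d^2 + 5*d - 6)/(d - 4)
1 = 1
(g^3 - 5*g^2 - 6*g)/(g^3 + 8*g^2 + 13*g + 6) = g*(g - 6)/(g^2 + 7*g + 6)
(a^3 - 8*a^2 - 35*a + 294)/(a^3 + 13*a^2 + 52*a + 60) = (a^2 - 14*a + 49)/(a^2 + 7*a + 10)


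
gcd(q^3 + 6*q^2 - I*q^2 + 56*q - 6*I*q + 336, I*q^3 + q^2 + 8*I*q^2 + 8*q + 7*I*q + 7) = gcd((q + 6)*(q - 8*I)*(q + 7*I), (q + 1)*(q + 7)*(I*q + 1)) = 1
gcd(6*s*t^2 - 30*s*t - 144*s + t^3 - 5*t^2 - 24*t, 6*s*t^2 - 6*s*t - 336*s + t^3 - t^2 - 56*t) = 6*s*t - 48*s + t^2 - 8*t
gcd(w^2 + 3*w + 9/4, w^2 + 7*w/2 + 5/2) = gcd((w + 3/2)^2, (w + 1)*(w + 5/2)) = 1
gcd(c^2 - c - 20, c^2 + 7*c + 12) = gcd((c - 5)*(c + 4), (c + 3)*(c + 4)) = c + 4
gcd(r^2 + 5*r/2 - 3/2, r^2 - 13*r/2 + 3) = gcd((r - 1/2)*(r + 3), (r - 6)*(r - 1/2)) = r - 1/2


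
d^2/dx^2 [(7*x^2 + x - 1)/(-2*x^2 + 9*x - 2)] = 2*(-130*x^3 + 96*x^2 - 42*x + 31)/(8*x^6 - 108*x^5 + 510*x^4 - 945*x^3 + 510*x^2 - 108*x + 8)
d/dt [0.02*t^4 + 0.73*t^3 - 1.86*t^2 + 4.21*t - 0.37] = 0.08*t^3 + 2.19*t^2 - 3.72*t + 4.21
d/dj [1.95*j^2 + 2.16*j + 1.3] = 3.9*j + 2.16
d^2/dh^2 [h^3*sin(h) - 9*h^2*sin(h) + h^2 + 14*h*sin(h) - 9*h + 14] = -h^3*sin(h) + 9*h^2*sin(h) + 6*h^2*cos(h) - 8*h*sin(h) - 36*h*cos(h) - 18*sin(h) + 28*cos(h) + 2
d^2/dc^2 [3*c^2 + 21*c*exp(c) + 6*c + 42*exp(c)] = 21*c*exp(c) + 84*exp(c) + 6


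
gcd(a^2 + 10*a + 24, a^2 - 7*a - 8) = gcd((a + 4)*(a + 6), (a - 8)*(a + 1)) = 1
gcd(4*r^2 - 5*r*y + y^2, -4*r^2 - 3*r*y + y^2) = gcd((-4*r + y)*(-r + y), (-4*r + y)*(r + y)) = -4*r + y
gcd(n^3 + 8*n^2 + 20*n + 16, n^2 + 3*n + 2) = n + 2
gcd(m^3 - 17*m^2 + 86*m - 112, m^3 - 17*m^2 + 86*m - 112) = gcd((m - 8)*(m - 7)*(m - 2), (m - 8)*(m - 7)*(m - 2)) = m^3 - 17*m^2 + 86*m - 112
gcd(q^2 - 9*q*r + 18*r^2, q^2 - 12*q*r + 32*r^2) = 1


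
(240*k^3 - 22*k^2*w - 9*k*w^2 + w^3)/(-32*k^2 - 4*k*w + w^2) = (-30*k^2 - k*w + w^2)/(4*k + w)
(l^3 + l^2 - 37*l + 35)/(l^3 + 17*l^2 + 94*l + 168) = (l^2 - 6*l + 5)/(l^2 + 10*l + 24)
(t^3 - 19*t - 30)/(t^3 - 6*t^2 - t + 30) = (t + 3)/(t - 3)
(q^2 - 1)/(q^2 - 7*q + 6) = (q + 1)/(q - 6)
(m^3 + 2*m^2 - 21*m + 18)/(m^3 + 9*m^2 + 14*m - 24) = (m - 3)/(m + 4)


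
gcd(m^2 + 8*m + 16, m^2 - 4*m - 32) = m + 4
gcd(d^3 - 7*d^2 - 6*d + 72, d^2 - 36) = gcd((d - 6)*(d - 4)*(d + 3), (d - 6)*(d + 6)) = d - 6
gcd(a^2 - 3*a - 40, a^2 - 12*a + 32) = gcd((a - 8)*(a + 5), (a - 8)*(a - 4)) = a - 8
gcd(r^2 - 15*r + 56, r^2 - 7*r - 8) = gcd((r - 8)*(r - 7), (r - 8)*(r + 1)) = r - 8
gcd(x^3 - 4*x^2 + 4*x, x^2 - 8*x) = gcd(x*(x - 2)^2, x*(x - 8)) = x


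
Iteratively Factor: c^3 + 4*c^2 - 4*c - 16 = (c + 4)*(c^2 - 4) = (c + 2)*(c + 4)*(c - 2)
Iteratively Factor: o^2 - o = (o - 1)*(o)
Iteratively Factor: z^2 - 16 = (z + 4)*(z - 4)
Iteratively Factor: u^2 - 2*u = (u)*(u - 2)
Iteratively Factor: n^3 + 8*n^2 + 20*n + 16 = (n + 4)*(n^2 + 4*n + 4) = (n + 2)*(n + 4)*(n + 2)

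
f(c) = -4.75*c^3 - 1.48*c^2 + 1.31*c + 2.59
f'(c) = -14.25*c^2 - 2.96*c + 1.31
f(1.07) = -3.52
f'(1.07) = -18.17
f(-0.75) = 2.78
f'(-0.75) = -4.49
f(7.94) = -2458.00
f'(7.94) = -920.56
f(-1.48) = 12.81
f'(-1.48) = -25.52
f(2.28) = -58.42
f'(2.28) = -79.52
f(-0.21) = 2.29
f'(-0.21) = 1.30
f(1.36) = -10.31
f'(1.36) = -29.07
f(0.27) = 2.74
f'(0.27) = -0.53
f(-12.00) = 7981.75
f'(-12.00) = -2015.17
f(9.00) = -3568.25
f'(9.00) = -1179.58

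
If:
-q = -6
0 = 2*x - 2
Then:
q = 6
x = 1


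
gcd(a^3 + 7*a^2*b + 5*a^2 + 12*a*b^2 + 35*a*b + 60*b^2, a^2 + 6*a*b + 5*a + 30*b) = a + 5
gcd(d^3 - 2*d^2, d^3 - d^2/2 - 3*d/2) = d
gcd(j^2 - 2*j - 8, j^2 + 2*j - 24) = j - 4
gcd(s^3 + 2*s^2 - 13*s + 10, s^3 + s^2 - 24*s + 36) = s - 2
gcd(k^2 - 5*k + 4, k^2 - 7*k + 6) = k - 1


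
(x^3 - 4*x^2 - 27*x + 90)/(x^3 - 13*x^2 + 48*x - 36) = (x^2 + 2*x - 15)/(x^2 - 7*x + 6)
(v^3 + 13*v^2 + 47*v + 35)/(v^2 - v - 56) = (v^2 + 6*v + 5)/(v - 8)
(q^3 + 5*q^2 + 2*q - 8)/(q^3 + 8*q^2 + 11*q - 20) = (q + 2)/(q + 5)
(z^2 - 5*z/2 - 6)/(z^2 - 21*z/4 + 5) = 2*(2*z + 3)/(4*z - 5)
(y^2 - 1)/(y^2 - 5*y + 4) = (y + 1)/(y - 4)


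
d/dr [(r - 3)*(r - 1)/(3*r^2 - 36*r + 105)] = 8*(-r^2 + 8*r - 13)/(3*(r^4 - 24*r^3 + 214*r^2 - 840*r + 1225))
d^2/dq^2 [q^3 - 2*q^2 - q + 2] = 6*q - 4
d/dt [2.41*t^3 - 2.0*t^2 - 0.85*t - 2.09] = 7.23*t^2 - 4.0*t - 0.85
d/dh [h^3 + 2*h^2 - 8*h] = 3*h^2 + 4*h - 8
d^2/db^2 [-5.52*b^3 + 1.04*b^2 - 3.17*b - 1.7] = 2.08 - 33.12*b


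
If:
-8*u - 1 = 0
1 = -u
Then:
No Solution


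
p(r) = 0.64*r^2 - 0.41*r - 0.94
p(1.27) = -0.43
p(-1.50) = 1.12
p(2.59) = 2.29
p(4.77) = 11.67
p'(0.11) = -0.27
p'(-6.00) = -8.09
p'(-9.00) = -11.93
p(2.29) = 1.48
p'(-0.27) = -0.76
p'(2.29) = 2.52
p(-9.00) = 54.59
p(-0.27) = -0.78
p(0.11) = -0.98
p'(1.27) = 1.22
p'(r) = 1.28*r - 0.41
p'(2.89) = 3.29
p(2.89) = 3.22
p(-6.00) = 24.56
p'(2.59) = 2.91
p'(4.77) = 5.70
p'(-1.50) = -2.33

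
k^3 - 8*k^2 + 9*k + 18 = (k - 6)*(k - 3)*(k + 1)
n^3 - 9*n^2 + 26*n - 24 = (n - 4)*(n - 3)*(n - 2)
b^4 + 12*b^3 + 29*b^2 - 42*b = b*(b - 1)*(b + 6)*(b + 7)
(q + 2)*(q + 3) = q^2 + 5*q + 6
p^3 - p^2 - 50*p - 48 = (p - 8)*(p + 1)*(p + 6)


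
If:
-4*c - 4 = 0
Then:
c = -1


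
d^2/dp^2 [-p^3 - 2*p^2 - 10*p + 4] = -6*p - 4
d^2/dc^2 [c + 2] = 0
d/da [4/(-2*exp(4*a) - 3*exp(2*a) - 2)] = (32*exp(2*a) + 24)*exp(2*a)/(2*exp(4*a) + 3*exp(2*a) + 2)^2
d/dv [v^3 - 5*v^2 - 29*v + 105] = 3*v^2 - 10*v - 29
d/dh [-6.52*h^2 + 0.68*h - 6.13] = 0.68 - 13.04*h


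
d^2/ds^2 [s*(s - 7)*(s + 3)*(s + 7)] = 12*s^2 + 18*s - 98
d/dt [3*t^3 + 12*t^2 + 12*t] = 9*t^2 + 24*t + 12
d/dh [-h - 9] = -1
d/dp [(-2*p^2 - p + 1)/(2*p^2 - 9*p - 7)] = 4*(5*p^2 + 6*p + 4)/(4*p^4 - 36*p^3 + 53*p^2 + 126*p + 49)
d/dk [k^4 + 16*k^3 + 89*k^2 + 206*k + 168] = 4*k^3 + 48*k^2 + 178*k + 206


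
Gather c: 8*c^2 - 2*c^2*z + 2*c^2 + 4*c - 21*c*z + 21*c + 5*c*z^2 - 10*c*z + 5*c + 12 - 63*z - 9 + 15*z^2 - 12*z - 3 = c^2*(10 - 2*z) + c*(5*z^2 - 31*z + 30) + 15*z^2 - 75*z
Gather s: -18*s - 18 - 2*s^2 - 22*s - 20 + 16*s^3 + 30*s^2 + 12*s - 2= 16*s^3 + 28*s^2 - 28*s - 40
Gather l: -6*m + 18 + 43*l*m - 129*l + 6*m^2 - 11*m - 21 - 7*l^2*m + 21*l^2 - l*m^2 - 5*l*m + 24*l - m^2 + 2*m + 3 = l^2*(21 - 7*m) + l*(-m^2 + 38*m - 105) + 5*m^2 - 15*m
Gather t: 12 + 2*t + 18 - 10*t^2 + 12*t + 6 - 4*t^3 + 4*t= -4*t^3 - 10*t^2 + 18*t + 36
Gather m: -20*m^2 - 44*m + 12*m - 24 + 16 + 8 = -20*m^2 - 32*m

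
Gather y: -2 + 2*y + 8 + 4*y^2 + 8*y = 4*y^2 + 10*y + 6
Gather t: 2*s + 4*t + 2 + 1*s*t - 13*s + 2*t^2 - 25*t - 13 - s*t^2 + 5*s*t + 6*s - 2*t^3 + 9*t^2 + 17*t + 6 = -5*s - 2*t^3 + t^2*(11 - s) + t*(6*s - 4) - 5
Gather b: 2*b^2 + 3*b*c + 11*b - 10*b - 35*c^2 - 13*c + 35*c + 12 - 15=2*b^2 + b*(3*c + 1) - 35*c^2 + 22*c - 3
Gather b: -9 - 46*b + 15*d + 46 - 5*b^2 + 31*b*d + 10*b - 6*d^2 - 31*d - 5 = -5*b^2 + b*(31*d - 36) - 6*d^2 - 16*d + 32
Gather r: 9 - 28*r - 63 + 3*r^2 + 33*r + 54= 3*r^2 + 5*r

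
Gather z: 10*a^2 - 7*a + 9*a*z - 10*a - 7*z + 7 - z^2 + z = 10*a^2 - 17*a - z^2 + z*(9*a - 6) + 7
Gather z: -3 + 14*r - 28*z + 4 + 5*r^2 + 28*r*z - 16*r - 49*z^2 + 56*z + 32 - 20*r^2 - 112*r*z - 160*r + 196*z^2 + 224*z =-15*r^2 - 162*r + 147*z^2 + z*(252 - 84*r) + 33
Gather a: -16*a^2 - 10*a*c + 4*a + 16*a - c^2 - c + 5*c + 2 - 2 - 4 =-16*a^2 + a*(20 - 10*c) - c^2 + 4*c - 4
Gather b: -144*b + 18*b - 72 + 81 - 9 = -126*b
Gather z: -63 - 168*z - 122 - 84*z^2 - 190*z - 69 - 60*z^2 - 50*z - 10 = -144*z^2 - 408*z - 264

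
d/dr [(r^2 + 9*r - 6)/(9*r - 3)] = (3*r^2 - 2*r + 9)/(3*(9*r^2 - 6*r + 1))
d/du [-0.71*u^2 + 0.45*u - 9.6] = 0.45 - 1.42*u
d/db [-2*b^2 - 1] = -4*b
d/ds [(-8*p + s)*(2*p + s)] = -6*p + 2*s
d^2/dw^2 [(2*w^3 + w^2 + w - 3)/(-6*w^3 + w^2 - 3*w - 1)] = 4*(-24*w^6 + 396*w^4 - 54*w^3 + 93*w^2 - 45*w + 16)/(216*w^9 - 108*w^8 + 342*w^7 - w^6 + 135*w^5 + 84*w^4 + 27*w^3 + 24*w^2 + 9*w + 1)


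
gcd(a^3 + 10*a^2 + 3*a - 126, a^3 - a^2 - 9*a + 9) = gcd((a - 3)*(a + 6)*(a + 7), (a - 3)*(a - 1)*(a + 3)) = a - 3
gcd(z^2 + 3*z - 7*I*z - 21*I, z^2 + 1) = 1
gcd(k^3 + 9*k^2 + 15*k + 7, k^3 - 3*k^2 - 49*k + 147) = k + 7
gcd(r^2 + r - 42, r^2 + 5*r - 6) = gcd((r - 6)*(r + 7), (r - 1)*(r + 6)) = 1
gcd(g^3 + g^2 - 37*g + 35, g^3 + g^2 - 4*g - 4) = 1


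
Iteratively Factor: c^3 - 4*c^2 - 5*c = (c + 1)*(c^2 - 5*c) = c*(c + 1)*(c - 5)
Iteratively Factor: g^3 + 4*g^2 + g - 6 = (g - 1)*(g^2 + 5*g + 6) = (g - 1)*(g + 2)*(g + 3)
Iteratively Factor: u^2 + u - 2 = (u - 1)*(u + 2)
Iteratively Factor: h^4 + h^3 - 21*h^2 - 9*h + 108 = (h - 3)*(h^3 + 4*h^2 - 9*h - 36) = (h - 3)*(h + 4)*(h^2 - 9) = (h - 3)^2*(h + 4)*(h + 3)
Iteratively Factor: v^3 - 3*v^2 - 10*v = (v + 2)*(v^2 - 5*v) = v*(v + 2)*(v - 5)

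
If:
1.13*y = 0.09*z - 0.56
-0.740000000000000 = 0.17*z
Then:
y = -0.84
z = -4.35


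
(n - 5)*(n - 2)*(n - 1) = n^3 - 8*n^2 + 17*n - 10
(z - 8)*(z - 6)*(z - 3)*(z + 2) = z^4 - 15*z^3 + 56*z^2 + 36*z - 288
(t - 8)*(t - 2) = t^2 - 10*t + 16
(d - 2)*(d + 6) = d^2 + 4*d - 12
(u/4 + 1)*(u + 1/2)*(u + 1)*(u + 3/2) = u^4/4 + 7*u^3/4 + 59*u^2/16 + 47*u/16 + 3/4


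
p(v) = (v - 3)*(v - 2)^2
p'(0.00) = 16.00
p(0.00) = -12.00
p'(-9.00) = 385.00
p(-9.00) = -1452.00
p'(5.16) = 23.64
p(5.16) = 21.57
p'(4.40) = 12.48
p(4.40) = 8.06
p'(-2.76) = 77.49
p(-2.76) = -130.51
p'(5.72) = 34.08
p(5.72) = 37.64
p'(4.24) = 10.57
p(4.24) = 6.22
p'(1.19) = 3.59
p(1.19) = -1.19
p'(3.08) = 1.34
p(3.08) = 0.09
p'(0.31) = 11.95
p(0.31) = -7.68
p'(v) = (v - 3)*(2*v - 4) + (v - 2)^2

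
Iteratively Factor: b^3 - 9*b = (b + 3)*(b^2 - 3*b) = (b - 3)*(b + 3)*(b)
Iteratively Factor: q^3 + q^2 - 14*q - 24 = (q - 4)*(q^2 + 5*q + 6) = (q - 4)*(q + 2)*(q + 3)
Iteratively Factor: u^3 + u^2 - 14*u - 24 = (u + 3)*(u^2 - 2*u - 8) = (u + 2)*(u + 3)*(u - 4)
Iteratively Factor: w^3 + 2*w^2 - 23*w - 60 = (w + 3)*(w^2 - w - 20) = (w - 5)*(w + 3)*(w + 4)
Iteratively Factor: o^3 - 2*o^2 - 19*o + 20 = (o - 1)*(o^2 - o - 20) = (o - 5)*(o - 1)*(o + 4)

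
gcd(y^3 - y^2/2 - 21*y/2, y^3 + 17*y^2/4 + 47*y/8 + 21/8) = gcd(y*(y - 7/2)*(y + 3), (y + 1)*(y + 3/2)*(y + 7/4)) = 1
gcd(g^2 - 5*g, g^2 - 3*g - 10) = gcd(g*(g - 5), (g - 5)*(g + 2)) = g - 5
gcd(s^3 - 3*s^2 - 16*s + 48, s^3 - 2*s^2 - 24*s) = s + 4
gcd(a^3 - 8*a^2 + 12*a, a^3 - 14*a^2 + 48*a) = a^2 - 6*a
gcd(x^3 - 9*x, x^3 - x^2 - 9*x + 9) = x^2 - 9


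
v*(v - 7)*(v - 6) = v^3 - 13*v^2 + 42*v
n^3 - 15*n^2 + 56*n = n*(n - 8)*(n - 7)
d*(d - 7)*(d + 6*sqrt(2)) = d^3 - 7*d^2 + 6*sqrt(2)*d^2 - 42*sqrt(2)*d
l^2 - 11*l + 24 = (l - 8)*(l - 3)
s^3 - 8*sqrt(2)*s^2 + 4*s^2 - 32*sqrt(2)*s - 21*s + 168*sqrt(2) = (s - 3)*(s + 7)*(s - 8*sqrt(2))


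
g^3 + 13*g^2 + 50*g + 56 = (g + 2)*(g + 4)*(g + 7)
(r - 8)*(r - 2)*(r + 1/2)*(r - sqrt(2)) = r^4 - 19*r^3/2 - sqrt(2)*r^3 + 11*r^2 + 19*sqrt(2)*r^2/2 - 11*sqrt(2)*r + 8*r - 8*sqrt(2)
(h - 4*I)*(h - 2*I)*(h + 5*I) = h^3 - I*h^2 + 22*h - 40*I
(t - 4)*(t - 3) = t^2 - 7*t + 12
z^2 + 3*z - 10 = (z - 2)*(z + 5)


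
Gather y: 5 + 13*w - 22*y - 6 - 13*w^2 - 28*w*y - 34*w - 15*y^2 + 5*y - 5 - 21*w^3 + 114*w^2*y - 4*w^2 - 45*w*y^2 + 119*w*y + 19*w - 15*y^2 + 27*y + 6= -21*w^3 - 17*w^2 - 2*w + y^2*(-45*w - 30) + y*(114*w^2 + 91*w + 10)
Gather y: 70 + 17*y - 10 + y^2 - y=y^2 + 16*y + 60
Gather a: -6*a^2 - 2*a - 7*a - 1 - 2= -6*a^2 - 9*a - 3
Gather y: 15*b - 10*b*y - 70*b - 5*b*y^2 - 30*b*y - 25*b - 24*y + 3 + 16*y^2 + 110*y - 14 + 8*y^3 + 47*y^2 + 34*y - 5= -80*b + 8*y^3 + y^2*(63 - 5*b) + y*(120 - 40*b) - 16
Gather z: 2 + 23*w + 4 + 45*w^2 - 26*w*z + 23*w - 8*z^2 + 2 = 45*w^2 - 26*w*z + 46*w - 8*z^2 + 8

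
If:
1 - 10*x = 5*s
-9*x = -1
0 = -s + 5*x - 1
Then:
No Solution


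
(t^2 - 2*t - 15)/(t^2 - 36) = (t^2 - 2*t - 15)/(t^2 - 36)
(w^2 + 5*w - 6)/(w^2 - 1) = (w + 6)/(w + 1)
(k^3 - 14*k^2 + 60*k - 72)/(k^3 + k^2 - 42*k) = (k^2 - 8*k + 12)/(k*(k + 7))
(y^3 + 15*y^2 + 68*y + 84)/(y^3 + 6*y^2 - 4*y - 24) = (y + 7)/(y - 2)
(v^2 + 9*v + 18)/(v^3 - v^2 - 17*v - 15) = (v + 6)/(v^2 - 4*v - 5)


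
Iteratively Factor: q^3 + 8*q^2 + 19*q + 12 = (q + 4)*(q^2 + 4*q + 3) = (q + 3)*(q + 4)*(q + 1)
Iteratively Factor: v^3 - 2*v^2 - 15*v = (v + 3)*(v^2 - 5*v) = (v - 5)*(v + 3)*(v)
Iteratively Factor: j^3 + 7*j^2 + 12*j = (j + 3)*(j^2 + 4*j) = j*(j + 3)*(j + 4)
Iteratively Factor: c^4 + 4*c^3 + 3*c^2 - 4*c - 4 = (c + 1)*(c^3 + 3*c^2 - 4) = (c - 1)*(c + 1)*(c^2 + 4*c + 4) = (c - 1)*(c + 1)*(c + 2)*(c + 2)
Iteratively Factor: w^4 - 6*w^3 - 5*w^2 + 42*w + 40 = (w - 5)*(w^3 - w^2 - 10*w - 8) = (w - 5)*(w + 1)*(w^2 - 2*w - 8) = (w - 5)*(w + 1)*(w + 2)*(w - 4)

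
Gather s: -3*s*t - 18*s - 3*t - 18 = s*(-3*t - 18) - 3*t - 18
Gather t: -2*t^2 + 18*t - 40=-2*t^2 + 18*t - 40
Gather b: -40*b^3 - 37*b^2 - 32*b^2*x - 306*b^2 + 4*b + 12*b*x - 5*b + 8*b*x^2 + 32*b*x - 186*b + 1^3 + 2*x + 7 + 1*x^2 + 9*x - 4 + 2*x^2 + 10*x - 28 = -40*b^3 + b^2*(-32*x - 343) + b*(8*x^2 + 44*x - 187) + 3*x^2 + 21*x - 24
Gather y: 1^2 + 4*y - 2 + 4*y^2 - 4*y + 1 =4*y^2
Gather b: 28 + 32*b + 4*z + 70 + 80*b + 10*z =112*b + 14*z + 98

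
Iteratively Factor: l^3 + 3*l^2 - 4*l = (l - 1)*(l^2 + 4*l) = (l - 1)*(l + 4)*(l)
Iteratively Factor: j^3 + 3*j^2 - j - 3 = (j + 1)*(j^2 + 2*j - 3) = (j + 1)*(j + 3)*(j - 1)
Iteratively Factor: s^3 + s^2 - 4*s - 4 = (s + 2)*(s^2 - s - 2) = (s - 2)*(s + 2)*(s + 1)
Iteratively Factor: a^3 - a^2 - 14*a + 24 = (a + 4)*(a^2 - 5*a + 6) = (a - 3)*(a + 4)*(a - 2)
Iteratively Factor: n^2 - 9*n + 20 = (n - 4)*(n - 5)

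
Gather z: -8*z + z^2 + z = z^2 - 7*z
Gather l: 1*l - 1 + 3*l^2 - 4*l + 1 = 3*l^2 - 3*l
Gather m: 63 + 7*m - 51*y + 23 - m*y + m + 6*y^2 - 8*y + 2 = m*(8 - y) + 6*y^2 - 59*y + 88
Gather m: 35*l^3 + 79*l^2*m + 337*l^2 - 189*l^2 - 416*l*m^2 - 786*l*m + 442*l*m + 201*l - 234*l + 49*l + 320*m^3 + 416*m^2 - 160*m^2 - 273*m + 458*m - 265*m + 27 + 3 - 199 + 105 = 35*l^3 + 148*l^2 + 16*l + 320*m^3 + m^2*(256 - 416*l) + m*(79*l^2 - 344*l - 80) - 64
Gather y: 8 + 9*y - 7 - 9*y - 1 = 0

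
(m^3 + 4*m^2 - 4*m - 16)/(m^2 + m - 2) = (m^2 + 2*m - 8)/(m - 1)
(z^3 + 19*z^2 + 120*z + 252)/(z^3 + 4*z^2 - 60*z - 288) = (z + 7)/(z - 8)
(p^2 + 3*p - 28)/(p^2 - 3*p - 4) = (p + 7)/(p + 1)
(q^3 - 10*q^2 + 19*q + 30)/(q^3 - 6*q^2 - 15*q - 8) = (q^2 - 11*q + 30)/(q^2 - 7*q - 8)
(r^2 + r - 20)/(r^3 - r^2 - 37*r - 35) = (r - 4)/(r^2 - 6*r - 7)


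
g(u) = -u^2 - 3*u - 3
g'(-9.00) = 15.00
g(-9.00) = -57.00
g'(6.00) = -15.00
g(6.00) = -57.00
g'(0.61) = -4.22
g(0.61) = -5.20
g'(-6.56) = 10.12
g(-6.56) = -26.35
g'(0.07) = -3.14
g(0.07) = -3.21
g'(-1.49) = -0.02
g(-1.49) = -0.75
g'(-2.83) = 2.66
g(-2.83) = -2.52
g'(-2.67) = 2.34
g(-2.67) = -2.12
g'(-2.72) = 2.44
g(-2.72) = -2.24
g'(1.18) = -5.36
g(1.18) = -7.93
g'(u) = -2*u - 3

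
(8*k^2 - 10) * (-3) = 30 - 24*k^2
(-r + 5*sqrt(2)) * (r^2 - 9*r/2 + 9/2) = -r^3 + 9*r^2/2 + 5*sqrt(2)*r^2 - 45*sqrt(2)*r/2 - 9*r/2 + 45*sqrt(2)/2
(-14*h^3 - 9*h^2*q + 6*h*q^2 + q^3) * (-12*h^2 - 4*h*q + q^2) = 168*h^5 + 164*h^4*q - 50*h^3*q^2 - 45*h^2*q^3 + 2*h*q^4 + q^5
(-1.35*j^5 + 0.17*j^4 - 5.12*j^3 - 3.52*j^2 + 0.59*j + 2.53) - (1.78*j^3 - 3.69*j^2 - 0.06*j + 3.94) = -1.35*j^5 + 0.17*j^4 - 6.9*j^3 + 0.17*j^2 + 0.65*j - 1.41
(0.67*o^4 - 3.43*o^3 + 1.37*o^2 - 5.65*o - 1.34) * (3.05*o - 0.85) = 2.0435*o^5 - 11.031*o^4 + 7.094*o^3 - 18.397*o^2 + 0.7155*o + 1.139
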